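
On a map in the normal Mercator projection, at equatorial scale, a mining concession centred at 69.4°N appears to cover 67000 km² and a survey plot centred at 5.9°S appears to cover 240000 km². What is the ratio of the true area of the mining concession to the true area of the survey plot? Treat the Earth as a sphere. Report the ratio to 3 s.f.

0.0349

Since Mercator area scale is 1/cos²φ, the true area equals the apparent area multiplied by cos²φ.
True area of mining concession: 67000 × cos²(69.4°) = 67000 × 0.1238 = 8294 km².
True area of survey plot: 240000 × cos²(5.9°) = 240000 × 0.9894 = 237500 km².
Ratio = 8294 / 237500 ≈ 0.0349.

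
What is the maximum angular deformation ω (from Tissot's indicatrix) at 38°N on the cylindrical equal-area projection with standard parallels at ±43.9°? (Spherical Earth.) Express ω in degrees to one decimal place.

A cylindrical equal-area projection with standard parallel φ₀ has meridian scale h = cos φ / cos φ₀ and parallel scale k = cos φ₀ / cos φ (so areas are preserved, h·k = 1).
At 38°: h = 1.094, k = 0.9144; principal scales a = 1.094, b = 0.9144.
sin(ω/2) = (a − b)/(a + b) = 0.1792/2.008 = 0.08926, so ω = 2 arcsin(0.08926) ≈ 10.2°.

10.2°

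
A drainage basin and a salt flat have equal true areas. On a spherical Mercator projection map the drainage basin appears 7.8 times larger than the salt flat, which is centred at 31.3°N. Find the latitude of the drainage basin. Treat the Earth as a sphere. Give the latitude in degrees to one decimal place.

On Mercator, (apparent₁)/(apparent₂) = sec²φ₁ / sec²φ₂ when true areas are equal.
cos²φ₂ / cos²φ₁ = 7.8  ⇒  cos φ₁ = cos 31.3° / √7.8 = 0.8545/2.793 = 0.3059.
φ₁ = arccos(0.3059) ≈ 72.2°.

72.2°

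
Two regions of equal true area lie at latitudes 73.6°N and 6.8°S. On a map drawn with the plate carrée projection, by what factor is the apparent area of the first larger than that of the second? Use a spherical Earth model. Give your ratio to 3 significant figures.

3.52

For the equirectangular projection with φ₀ = 0 (plate carrée), h = 1 along meridians and k = sec φ along parallels.
Areal scale at 73.6°: h·k = 1.000 × 3.542 = 3.542.
Areal scale at 6.8°: h·k = 1.000 × 1.007 = 1.007.
Ratio = 3.542/1.007 ≈ 3.52.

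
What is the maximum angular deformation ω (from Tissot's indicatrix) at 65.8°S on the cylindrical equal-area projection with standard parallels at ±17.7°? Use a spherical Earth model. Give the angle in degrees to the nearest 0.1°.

Cylindrical equal-area (φ₀ = 17.7°): h = cos φ / cos 17.7° along meridians, k = cos 17.7° / cos φ along parallels; h·k = 1.
At 65.8°: h = 0.4303, k = 2.324; principal scales a = 2.324, b = 0.4303.
sin(ω/2) = (a − b)/(a + b) = 1.894/2.754 = 0.6875, so ω = 2 arcsin(0.6875) ≈ 86.9°.

86.9°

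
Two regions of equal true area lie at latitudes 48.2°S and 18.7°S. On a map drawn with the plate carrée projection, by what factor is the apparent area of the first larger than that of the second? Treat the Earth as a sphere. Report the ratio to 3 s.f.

1.42

Plate carrée maps x = Rλ, y = Rφ. The meridian scale is h = 1 and the parallel scale is k = 1/cos φ = sec φ.
Areal scale at 48.2°: h·k = 1.000 × 1.500 = 1.500.
Areal scale at 18.7°: h·k = 1.000 × 1.056 = 1.056.
Ratio = 1.500/1.056 ≈ 1.42.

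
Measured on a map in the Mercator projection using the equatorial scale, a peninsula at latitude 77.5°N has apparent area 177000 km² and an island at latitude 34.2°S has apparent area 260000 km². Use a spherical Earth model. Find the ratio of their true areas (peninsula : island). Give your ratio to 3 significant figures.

0.0466

Since Mercator area scale is 1/cos²φ, the true area equals the apparent area multiplied by cos²φ.
True area of peninsula: 177000 × cos²(77.5°) = 177000 × 0.04685 = 8292 km².
True area of island: 260000 × cos²(34.2°) = 260000 × 0.6841 = 177900 km².
Ratio = 8292 / 177900 ≈ 0.0466.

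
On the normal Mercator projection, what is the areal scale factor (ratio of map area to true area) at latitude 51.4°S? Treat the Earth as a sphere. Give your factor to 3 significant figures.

For Mercator, h = k = sec φ (a conformal cylindrical projection has a single point scale, 1/cos φ).
Areal scale = k² = sec²φ = 1/cos²(51.4°) = 1/0.6239² = 2.569.

2.57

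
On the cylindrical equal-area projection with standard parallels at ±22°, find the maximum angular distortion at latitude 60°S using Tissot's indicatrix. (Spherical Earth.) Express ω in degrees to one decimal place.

66.7°

For cylindrical equal-area with standard parallel φ₀, h = cos φ / cos φ₀ and k = cos φ₀ / cos φ, so h·k = 1.
At 60°: h = 0.5393, k = 1.854; principal scales a = 1.854, b = 0.5393.
sin(ω/2) = (a − b)/(a + b) = 1.315/2.394 = 0.5494, so ω = 2 arcsin(0.5494) ≈ 66.7°.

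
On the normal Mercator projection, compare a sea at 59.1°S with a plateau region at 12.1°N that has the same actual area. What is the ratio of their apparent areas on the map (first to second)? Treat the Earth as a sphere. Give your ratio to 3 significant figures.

Mercator is conformal with k = sec φ, so areal scale = k² = sec²φ.
At 59.1°: sec²(59.1°) = 1/0.5135² = 3.792.
At 12.1°: sec²(12.1°) = 1/0.9778² = 1.046.
Ratio = 3.792/1.046 = cos²(12.1°)/cos²(59.1°) ≈ 3.63.

3.63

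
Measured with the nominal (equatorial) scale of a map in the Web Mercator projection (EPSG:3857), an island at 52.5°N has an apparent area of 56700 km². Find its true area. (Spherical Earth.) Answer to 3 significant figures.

21000 km²

Mercator is conformal, so the point scale is isotropic: h = k = sec φ = 1/cos φ.
Areal scale = k² = sec²φ = 1/cos²(52.5°) = 1/0.6088² = 2.698.
True area = apparent / (areal scale) = 56700 / 2.698 ≈ 21000 km².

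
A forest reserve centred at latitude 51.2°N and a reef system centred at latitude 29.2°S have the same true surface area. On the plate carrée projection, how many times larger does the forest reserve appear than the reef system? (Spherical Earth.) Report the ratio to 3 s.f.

1.39

Plate carrée maps x = Rλ, y = Rφ. The meridian scale is h = 1 and the parallel scale is k = 1/cos φ = sec φ.
Areal scale at 51.2°: h·k = 1.000 × 1.596 = 1.596.
Areal scale at 29.2°: h·k = 1.000 × 1.146 = 1.146.
Ratio = 1.596/1.146 ≈ 1.39.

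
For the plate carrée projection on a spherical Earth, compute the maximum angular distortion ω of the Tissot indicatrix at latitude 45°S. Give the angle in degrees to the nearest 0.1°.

Plate carrée maps x = Rλ, y = Rφ. The meridian scale is h = 1 and the parallel scale is k = 1/cos φ = sec φ.
At 45°: h = 1.000, k = 1.414; principal scales a = 1.414, b = 1.000.
sin(ω/2) = (a − b)/(a + b) = 0.4142/2.414 = 0.1716, so ω = 2 arcsin(0.1716) ≈ 19.8°.

19.8°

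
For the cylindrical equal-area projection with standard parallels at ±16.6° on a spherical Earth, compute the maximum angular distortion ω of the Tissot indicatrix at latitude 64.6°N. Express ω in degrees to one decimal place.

For cylindrical equal-area with standard parallel φ₀, h = cos φ / cos φ₀ and k = cos φ₀ / cos φ, so h·k = 1.
At 64.6°: h = 0.4476, k = 2.234; principal scales a = 2.234, b = 0.4476.
sin(ω/2) = (a − b)/(a + b) = 1.787/2.682 = 0.6662, so ω = 2 arcsin(0.6662) ≈ 83.5°.

83.5°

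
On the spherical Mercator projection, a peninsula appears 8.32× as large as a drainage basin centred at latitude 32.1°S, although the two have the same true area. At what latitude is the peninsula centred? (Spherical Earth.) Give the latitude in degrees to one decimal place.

72.9°

On Mercator, (apparent₁)/(apparent₂) = sec²φ₁ / sec²φ₂ when true areas are equal.
cos²φ₂ / cos²φ₁ = 8.32  ⇒  cos φ₁ = cos 32.1° / √8.32 = 0.8471/2.884 = 0.2937.
φ₁ = arccos(0.2937) ≈ 72.9°.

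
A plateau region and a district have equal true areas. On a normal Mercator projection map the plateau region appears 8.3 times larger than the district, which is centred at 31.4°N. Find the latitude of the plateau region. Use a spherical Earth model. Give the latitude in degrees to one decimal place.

72.8°

On Mercator, (apparent₁)/(apparent₂) = sec²φ₁ / sec²φ₂ when true areas are equal.
cos²φ₂ / cos²φ₁ = 8.3  ⇒  cos φ₁ = cos 31.4° / √8.3 = 0.8536/2.881 = 0.2963.
φ₁ = arccos(0.2963) ≈ 72.8°.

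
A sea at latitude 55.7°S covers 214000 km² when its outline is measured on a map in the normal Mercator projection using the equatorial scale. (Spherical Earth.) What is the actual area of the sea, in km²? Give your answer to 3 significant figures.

68000 km²

Mercator is conformal, so the point scale is isotropic: h = k = sec φ = 1/cos φ.
Areal scale = k² = sec²φ = 1/cos²(55.7°) = 1/0.5635² = 3.149.
True area = apparent / (areal scale) = 214000 / 3.149 ≈ 68000 km².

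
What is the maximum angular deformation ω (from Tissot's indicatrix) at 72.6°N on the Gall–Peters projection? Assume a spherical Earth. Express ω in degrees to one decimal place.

The Gall–Peters projection is cylindrical equal-area with φ₀ = 45°. A cylindrical equal-area projection with standard parallel φ₀ has meridian scale h = cos φ / cos φ₀ and parallel scale k = cos φ₀ / cos φ (so areas are preserved, h·k = 1).
At 72.6°: h = 0.4229, k = 2.365; principal scales a = 2.365, b = 0.4229.
sin(ω/2) = (a − b)/(a + b) = 1.942/2.787 = 0.6966, so ω = 2 arcsin(0.6966) ≈ 88.3°.

88.3°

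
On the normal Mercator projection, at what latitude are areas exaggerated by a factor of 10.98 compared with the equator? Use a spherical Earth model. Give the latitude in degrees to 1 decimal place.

Mercator areal scale is sec²φ.
sec²φ = 10.98  ⇒  cos²φ = 0.09107  ⇒  cos φ = 0.3018.
φ = arccos(0.3018) ≈ 72.4°.

72.4°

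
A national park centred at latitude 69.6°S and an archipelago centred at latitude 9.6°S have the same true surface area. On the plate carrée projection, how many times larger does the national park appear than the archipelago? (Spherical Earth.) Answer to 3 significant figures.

In the plate carrée (x = Rλ, y = Rφ), meridians are true-scale (h = 1) and parallels are stretched by k = sec φ.
Areal scale at 69.6°: h·k = 1.000 × 2.869 = 2.869.
Areal scale at 9.6°: h·k = 1.000 × 1.014 = 1.014.
Ratio = 2.869/1.014 ≈ 2.83.

2.83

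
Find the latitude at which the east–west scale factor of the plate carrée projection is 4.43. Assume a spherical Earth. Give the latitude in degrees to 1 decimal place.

77.0°

Plate carrée: h = 1, k = sec φ along parallels.
sec φ = 4.43  ⇒  cos φ = 0.2257  ⇒  φ ≈ 77.0°.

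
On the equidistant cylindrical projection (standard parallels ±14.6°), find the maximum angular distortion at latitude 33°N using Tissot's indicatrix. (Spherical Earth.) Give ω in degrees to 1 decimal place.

In the equirectangular projection with standard parallel φ₀ = 14.6° (x = Rλ cos φ₀, y = Rφ), meridians are true-scale (h = 1) and the parallel scale is k = cos φ₀ / cos φ.
At 33°: h = 1.000, k = 1.154; principal scales a = 1.154, b = 1.000.
sin(ω/2) = (a − b)/(a + b) = 0.1539/2.154 = 0.07143, so ω = 2 arcsin(0.07143) ≈ 8.2°.

8.2°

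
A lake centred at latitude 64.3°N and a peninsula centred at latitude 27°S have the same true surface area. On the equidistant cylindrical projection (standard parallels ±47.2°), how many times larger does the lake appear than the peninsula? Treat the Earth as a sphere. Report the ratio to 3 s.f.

In the equirectangular projection with standard parallel φ₀ = 47.2° (x = Rλ cos φ₀, y = Rφ), meridians are true-scale (h = 1) and the parallel scale is k = cos φ₀ / cos φ.
Areal scale at 64.3°: h·k = 1.000 × 1.567 = 1.567.
Areal scale at 27°: h·k = 1.000 × 0.7626 = 0.7626.
Ratio = 1.567/0.7626 ≈ 2.05.

2.05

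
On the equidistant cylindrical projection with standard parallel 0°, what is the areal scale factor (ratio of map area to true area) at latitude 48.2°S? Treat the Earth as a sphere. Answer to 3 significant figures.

For the equirectangular projection with φ₀ = 0 (plate carrée), h = 1 along meridians and k = sec φ along parallels.
Areal scale = h·k = 1 × sec φ; at 48.2°, h = 1.000, k = 1.500, so h·k = 1.500.

1.50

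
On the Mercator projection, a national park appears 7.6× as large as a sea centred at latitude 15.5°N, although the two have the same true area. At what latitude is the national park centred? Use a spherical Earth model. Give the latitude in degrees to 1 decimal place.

On Mercator, (apparent₁)/(apparent₂) = sec²φ₁ / sec²φ₂ when true areas are equal.
cos²φ₂ / cos²φ₁ = 7.6  ⇒  cos φ₁ = cos 15.5° / √7.6 = 0.9636/2.757 = 0.3495.
φ₁ = arccos(0.3495) ≈ 69.5°.

69.5°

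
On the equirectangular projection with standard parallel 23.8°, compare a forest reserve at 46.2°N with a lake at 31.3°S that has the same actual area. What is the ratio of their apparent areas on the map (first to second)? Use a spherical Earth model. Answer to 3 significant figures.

1.23

With standard parallel φ₀ = 23.8°, the equirectangular projection gives x = Rλ cos φ₀, y = Rφ, so h = 1 and k = cos 23.8° / cos φ.
Areal scale at 46.2°: h·k = 1.000 × 1.322 = 1.322.
Areal scale at 31.3°: h·k = 1.000 × 1.071 = 1.071.
Ratio = 1.322/1.071 ≈ 1.23.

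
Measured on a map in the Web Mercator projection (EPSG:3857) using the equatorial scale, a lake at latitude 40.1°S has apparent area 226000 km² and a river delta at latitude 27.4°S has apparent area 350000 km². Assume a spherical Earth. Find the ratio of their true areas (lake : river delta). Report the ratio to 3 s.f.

On Mercator the areal scale is sec²φ, so true area = apparent × cos²φ.
True area of lake: 226000 × cos²(40.1°) = 226000 × 0.5851 = 132200 km².
True area of river delta: 350000 × cos²(27.4°) = 350000 × 0.7882 = 275900 km².
Ratio = 132200 / 275900 ≈ 0.479.

0.479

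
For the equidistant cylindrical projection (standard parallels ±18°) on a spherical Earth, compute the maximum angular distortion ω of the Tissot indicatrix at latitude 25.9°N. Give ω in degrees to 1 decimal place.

3.2°

The equidistant cylindrical projection with φ₀ = 18° has h = 1 (meridians true) and k = cos φ₀ / cos φ along parallels.
At 25.9°: h = 1.000, k = 1.057; principal scales a = 1.057, b = 1.000.
sin(ω/2) = (a − b)/(a + b) = 0.05725/2.057 = 0.02783, so ω = 2 arcsin(0.02783) ≈ 3.2°.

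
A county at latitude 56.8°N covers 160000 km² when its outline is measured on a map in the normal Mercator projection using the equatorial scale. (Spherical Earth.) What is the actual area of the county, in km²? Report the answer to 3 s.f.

For Mercator, h = k = sec φ (a conformal cylindrical projection has a single point scale, 1/cos φ).
Areal scale = k² = sec²φ = 1/cos²(56.8°) = 1/0.5476² = 3.335.
True area = apparent / (areal scale) = 160000 / 3.335 ≈ 48000 km².

48000 km²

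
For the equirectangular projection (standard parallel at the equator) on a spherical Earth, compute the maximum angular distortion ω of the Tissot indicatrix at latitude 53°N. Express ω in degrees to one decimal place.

In the plate carrée (x = Rλ, y = Rφ), meridians are true-scale (h = 1) and parallels are stretched by k = sec φ.
At 53°: h = 1.000, k = 1.662; principal scales a = 1.662, b = 1.000.
sin(ω/2) = (a − b)/(a + b) = 0.6616/2.662 = 0.2486, so ω = 2 arcsin(0.2486) ≈ 28.8°.

28.8°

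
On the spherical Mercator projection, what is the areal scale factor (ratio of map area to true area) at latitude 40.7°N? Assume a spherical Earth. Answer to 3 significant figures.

1.74

Mercator is conformal, so the point scale is isotropic: h = k = sec φ = 1/cos φ.
Areal scale = k² = sec²φ = 1/cos²(40.7°) = 1/0.7581² = 1.740.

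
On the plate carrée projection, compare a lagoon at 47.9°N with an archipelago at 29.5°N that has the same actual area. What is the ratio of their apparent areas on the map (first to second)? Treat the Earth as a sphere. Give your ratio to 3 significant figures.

1.30

Plate carrée maps x = Rλ, y = Rφ. The meridian scale is h = 1 and the parallel scale is k = 1/cos φ = sec φ.
Areal scale at 47.9°: h·k = 1.000 × 1.492 = 1.492.
Areal scale at 29.5°: h·k = 1.000 × 1.149 = 1.149.
Ratio = 1.492/1.149 ≈ 1.30.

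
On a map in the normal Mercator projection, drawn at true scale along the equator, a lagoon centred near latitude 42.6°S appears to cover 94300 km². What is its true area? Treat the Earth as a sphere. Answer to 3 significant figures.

51100 km²

Mercator is conformal, so the point scale is isotropic: h = k = sec φ = 1/cos φ.
Areal scale = k² = sec²φ = 1/cos²(42.6°) = 1/0.7361² = 1.846.
True area = apparent / (areal scale) = 94300 / 1.846 ≈ 51100 km².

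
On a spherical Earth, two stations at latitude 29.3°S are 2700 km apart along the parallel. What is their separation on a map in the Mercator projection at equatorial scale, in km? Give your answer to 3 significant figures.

3100 km

For Mercator, h = k = sec φ (a conformal cylindrical projection has a single point scale, 1/cos φ).
Along the parallel, k = sec 29.3° = 1/0.8721 = 1.147.
Map distance = 2700 × 1.147 ≈ 3100 km.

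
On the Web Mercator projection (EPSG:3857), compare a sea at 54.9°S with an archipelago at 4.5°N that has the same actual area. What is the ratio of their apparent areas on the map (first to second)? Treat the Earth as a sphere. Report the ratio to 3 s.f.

Mercator is conformal with k = sec φ, so areal scale = k² = sec²φ.
At 54.9°: sec²(54.9°) = 1/0.5750² = 3.025.
At 4.5°: sec²(4.5°) = 1/0.9969² = 1.006.
Ratio = 3.025/1.006 = cos²(4.5°)/cos²(54.9°) ≈ 3.01.

3.01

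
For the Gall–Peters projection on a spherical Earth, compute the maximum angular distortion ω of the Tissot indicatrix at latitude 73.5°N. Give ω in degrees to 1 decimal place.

92.5°

The Gall–Peters projection is cylindrical equal-area with φ₀ = 45°. For cylindrical equal-area with standard parallel φ₀, h = cos φ / cos φ₀ and k = cos φ₀ / cos φ, so h·k = 1.
At 73.5°: h = 0.4017, k = 2.490; principal scales a = 2.490, b = 0.4017.
sin(ω/2) = (a − b)/(a + b) = 2.088/2.891 = 0.7222, so ω = 2 arcsin(0.7222) ≈ 92.5°.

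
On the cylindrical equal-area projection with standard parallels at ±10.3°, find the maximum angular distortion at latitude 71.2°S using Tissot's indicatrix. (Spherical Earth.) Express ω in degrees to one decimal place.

107.5°

A cylindrical equal-area projection with standard parallel φ₀ has meridian scale h = cos φ / cos φ₀ and parallel scale k = cos φ₀ / cos φ (so areas are preserved, h·k = 1).
At 71.2°: h = 0.3275, k = 3.053; principal scales a = 3.053, b = 0.3275.
sin(ω/2) = (a − b)/(a + b) = 2.725/3.381 = 0.8062, so ω = 2 arcsin(0.8062) ≈ 107.5°.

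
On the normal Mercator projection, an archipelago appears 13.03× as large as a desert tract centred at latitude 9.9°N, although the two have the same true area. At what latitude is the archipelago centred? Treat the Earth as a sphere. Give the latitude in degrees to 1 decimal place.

74.2°

For equal true areas on Mercator, apparent areas scale as sec²φ, so the ratio is cos²φ₂ / cos²φ₁.
cos²φ₂ / cos²φ₁ = 13.03  ⇒  cos φ₁ = cos 9.9° / √13.03 = 0.9851/3.610 = 0.2729.
φ₁ = arccos(0.2729) ≈ 74.2°.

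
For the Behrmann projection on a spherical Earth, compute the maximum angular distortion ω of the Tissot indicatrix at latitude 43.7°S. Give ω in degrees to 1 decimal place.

Behrmann is a cylindrical equal-area projection with standard parallels at ±30°. For cylindrical equal-area with standard parallel φ₀, h = cos φ / cos φ₀ and k = cos φ₀ / cos φ, so h·k = 1.
At 43.7°: h = 0.8348, k = 1.198; principal scales a = 1.198, b = 0.8348.
sin(ω/2) = (a − b)/(a + b) = 0.3631/2.033 = 0.1786, so ω = 2 arcsin(0.1786) ≈ 20.6°.

20.6°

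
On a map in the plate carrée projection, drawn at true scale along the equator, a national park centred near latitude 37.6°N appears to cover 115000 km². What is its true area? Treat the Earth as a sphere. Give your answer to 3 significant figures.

In the plate carrée (x = Rλ, y = Rφ), meridians are true-scale (h = 1) and parallels are stretched by k = sec φ.
Areal scale = h·k = 1 × sec φ; at 37.6°, h = 1.000, k = 1.262, so h·k = 1.262.
True area = apparent / (areal scale) = 115000 / 1.262 ≈ 91100 km².

91100 km²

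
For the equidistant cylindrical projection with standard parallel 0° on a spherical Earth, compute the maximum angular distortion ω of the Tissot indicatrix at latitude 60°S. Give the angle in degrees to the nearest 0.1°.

38.9°

For the equirectangular projection with φ₀ = 0 (plate carrée), h = 1 along meridians and k = sec φ along parallels.
At 60°: h = 1.000, k = 2.000; principal scales a = 2.000, b = 1.000.
sin(ω/2) = (a − b)/(a + b) = 1.0000/3.000 = 0.3333, so ω = 2 arcsin(0.3333) ≈ 38.9°.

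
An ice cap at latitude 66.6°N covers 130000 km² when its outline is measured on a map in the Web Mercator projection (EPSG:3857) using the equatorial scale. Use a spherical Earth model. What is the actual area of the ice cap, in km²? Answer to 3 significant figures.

20500 km²

The Mercator projection is conformal; its linear scale factor is the same in every direction and equals sec φ = 1/cos φ.
Areal scale = k² = sec²φ = 1/cos²(66.6°) = 1/0.3971² = 6.340.
True area = apparent / (areal scale) = 130000 / 6.340 ≈ 20500 km².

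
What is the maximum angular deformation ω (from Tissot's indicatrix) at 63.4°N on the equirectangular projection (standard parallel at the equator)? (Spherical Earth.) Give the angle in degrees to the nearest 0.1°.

44.8°

For the equirectangular projection with φ₀ = 0 (plate carrée), h = 1 along meridians and k = sec φ along parallels.
At 63.4°: h = 1.000, k = 2.233; principal scales a = 2.233, b = 1.000.
sin(ω/2) = (a − b)/(a + b) = 1.233/3.233 = 0.3814, so ω = 2 arcsin(0.3814) ≈ 44.8°.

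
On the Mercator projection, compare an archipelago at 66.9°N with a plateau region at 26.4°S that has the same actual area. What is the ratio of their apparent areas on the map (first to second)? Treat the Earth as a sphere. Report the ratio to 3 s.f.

Mercator areal scale is sec²φ.
At 66.9°: sec²(66.9°) = 1/0.3923² = 6.497.
At 26.4°: sec²(26.4°) = 1/0.8957² = 1.246.
Ratio = 6.497/1.246 = cos²(26.4°)/cos²(66.9°) ≈ 5.21.

5.21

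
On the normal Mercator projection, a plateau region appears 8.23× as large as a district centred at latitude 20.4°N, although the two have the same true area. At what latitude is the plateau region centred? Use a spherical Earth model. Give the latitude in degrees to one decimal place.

70.9°

On Mercator, (apparent₁)/(apparent₂) = sec²φ₁ / sec²φ₂ when true areas are equal.
cos²φ₂ / cos²φ₁ = 8.23  ⇒  cos φ₁ = cos 20.4° / √8.23 = 0.9373/2.869 = 0.3267.
φ₁ = arccos(0.3267) ≈ 70.9°.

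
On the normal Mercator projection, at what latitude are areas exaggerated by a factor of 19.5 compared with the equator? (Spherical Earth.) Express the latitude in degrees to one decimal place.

Mercator areal scale is sec²φ.
sec²φ = 19.5  ⇒  cos²φ = 0.05128  ⇒  cos φ = 0.2265.
φ = arccos(0.2265) ≈ 76.9°.

76.9°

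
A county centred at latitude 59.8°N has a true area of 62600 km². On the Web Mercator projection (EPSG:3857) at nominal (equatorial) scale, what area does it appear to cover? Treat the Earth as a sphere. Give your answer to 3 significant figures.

247000 km²

Mercator is conformal, so the point scale is isotropic: h = k = sec φ = 1/cos φ.
Areal scale = k² = sec²φ = 1/cos²(59.8°) = 1/0.5030² = 3.952.
Apparent area = 62600 × 3.952 ≈ 247000 km².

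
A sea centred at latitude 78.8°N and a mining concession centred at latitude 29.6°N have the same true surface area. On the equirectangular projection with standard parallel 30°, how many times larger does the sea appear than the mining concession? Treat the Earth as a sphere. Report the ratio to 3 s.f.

4.48

In the equirectangular projection with standard parallel φ₀ = 30° (x = Rλ cos φ₀, y = Rφ), meridians are true-scale (h = 1) and the parallel scale is k = cos φ₀ / cos φ.
Areal scale at 78.8°: h·k = 1.000 × 4.459 = 4.459.
Areal scale at 29.6°: h·k = 1.000 × 0.9960 = 0.9960.
Ratio = 4.459/0.9960 ≈ 4.48.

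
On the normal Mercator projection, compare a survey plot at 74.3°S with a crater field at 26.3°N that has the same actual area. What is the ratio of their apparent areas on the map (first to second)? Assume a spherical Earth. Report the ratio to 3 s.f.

11.0

On Mercator, area is exaggerated by sec²φ = 1/cos²φ.
At 74.3°: sec²(74.3°) = 1/0.2706² = 13.66.
At 26.3°: sec²(26.3°) = 1/0.8965² = 1.244.
Ratio = 13.66/1.244 = cos²(26.3°)/cos²(74.3°) ≈ 11.0.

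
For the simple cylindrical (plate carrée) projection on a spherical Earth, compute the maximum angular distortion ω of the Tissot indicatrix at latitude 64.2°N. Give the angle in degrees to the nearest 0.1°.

For the equirectangular projection with φ₀ = 0 (plate carrée), h = 1 along meridians and k = sec φ along parallels.
At 64.2°: h = 1.000, k = 2.298; principal scales a = 2.298, b = 1.000.
sin(ω/2) = (a − b)/(a + b) = 1.298/3.298 = 0.3935, so ω = 2 arcsin(0.3935) ≈ 46.3°.

46.3°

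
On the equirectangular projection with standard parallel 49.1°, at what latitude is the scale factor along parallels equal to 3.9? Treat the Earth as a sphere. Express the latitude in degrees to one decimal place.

80.3°

With standard parallel φ₀ = 49.1°, the equirectangular projection gives x = Rλ cos φ₀, y = Rφ, so h = 1 and k = cos 49.1° / cos φ.
k = cos φ₀ / cos φ = 3.9  ⇒  cos φ = cos 49.1° / 3.9 = 0.1679.
φ = arccos(0.1679) ≈ 80.3°.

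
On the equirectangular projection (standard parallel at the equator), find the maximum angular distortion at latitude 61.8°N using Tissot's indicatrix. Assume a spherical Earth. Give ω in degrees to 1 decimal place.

42.0°

Plate carrée maps x = Rλ, y = Rφ. The meridian scale is h = 1 and the parallel scale is k = 1/cos φ = sec φ.
At 61.8°: h = 1.000, k = 2.116; principal scales a = 2.116, b = 1.000.
sin(ω/2) = (a − b)/(a + b) = 1.116/3.116 = 0.3582, so ω = 2 arcsin(0.3582) ≈ 42.0°.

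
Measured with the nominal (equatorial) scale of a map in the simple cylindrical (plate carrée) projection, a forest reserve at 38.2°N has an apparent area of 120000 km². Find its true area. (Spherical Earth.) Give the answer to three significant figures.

94300 km²

Plate carrée maps x = Rλ, y = Rφ. The meridian scale is h = 1 and the parallel scale is k = 1/cos φ = sec φ.
Areal scale = h·k = 1 × sec φ; at 38.2°, h = 1.000, k = 1.272, so h·k = 1.272.
True area = apparent / (areal scale) = 120000 / 1.272 ≈ 94300 km².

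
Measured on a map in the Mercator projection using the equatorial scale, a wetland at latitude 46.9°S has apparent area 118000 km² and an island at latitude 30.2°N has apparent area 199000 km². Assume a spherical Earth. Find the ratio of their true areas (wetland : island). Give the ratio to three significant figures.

0.371

Since Mercator area scale is 1/cos²φ, the true area equals the apparent area multiplied by cos²φ.
True area of wetland: 118000 × cos²(46.9°) = 118000 × 0.4669 = 55090 km².
True area of island: 199000 × cos²(30.2°) = 199000 × 0.7470 = 148600 km².
Ratio = 55090 / 148600 ≈ 0.371.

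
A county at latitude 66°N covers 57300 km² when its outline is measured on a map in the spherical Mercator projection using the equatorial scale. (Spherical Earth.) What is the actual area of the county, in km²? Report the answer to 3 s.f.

9480 km²

Mercator is conformal, so the point scale is isotropic: h = k = sec φ = 1/cos φ.
Areal scale = k² = sec²φ = 1/cos²(66°) = 1/0.4067² = 6.045.
True area = apparent / (areal scale) = 57300 / 6.045 ≈ 9480 km².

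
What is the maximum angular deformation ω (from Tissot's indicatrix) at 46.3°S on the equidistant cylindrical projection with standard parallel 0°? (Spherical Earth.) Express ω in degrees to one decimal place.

21.1°

Plate carrée maps x = Rλ, y = Rφ. The meridian scale is h = 1 and the parallel scale is k = 1/cos φ = sec φ.
At 46.3°: h = 1.000, k = 1.447; principal scales a = 1.447, b = 1.000.
sin(ω/2) = (a − b)/(a + b) = 0.4474/2.447 = 0.1828, so ω = 2 arcsin(0.1828) ≈ 21.1°.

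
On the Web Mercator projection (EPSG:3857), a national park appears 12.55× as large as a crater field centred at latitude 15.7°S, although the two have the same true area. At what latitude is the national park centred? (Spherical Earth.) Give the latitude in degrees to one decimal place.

74.2°

Mercator areal scale is sec²φ, so apparent-area ratio = sec²φ₁ / sec²φ₂ = cos²φ₂ / cos²φ₁.
cos²φ₂ / cos²φ₁ = 12.55  ⇒  cos φ₁ = cos 15.7° / √12.55 = 0.9627/3.543 = 0.2717.
φ₁ = arccos(0.2717) ≈ 74.2°.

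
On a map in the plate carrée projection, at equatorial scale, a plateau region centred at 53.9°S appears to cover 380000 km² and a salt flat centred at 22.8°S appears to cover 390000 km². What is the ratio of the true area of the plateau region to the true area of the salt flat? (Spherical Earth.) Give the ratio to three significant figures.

On the plate carrée, areal scale = h·k = 1 × sec φ, so true area = apparent × cos φ.
True area of plateau region: 380000 × cos(53.9°) = 380000 × 0.5892 = 223900 km².
True area of salt flat: 390000 × cos(22.8°) = 390000 × 0.9219 = 359500 km².
Ratio = 223900 / 359500 ≈ 0.623.

0.623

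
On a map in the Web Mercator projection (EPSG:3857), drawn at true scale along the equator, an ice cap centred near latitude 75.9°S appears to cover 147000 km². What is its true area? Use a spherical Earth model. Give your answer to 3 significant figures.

The Mercator projection is conformal; its linear scale factor is the same in every direction and equals sec φ = 1/cos φ.
Areal scale = k² = sec²φ = 1/cos²(75.9°) = 1/0.2436² = 16.85.
True area = apparent / (areal scale) = 147000 / 16.85 ≈ 8720 km².

8720 km²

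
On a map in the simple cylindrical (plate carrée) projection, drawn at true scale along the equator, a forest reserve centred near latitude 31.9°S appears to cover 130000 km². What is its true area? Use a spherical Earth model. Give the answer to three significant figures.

110000 km²

For the equirectangular projection with φ₀ = 0 (plate carrée), h = 1 along meridians and k = sec φ along parallels.
Areal scale = h·k = 1 × sec φ; at 31.9°, h = 1.000, k = 1.178, so h·k = 1.178.
True area = apparent / (areal scale) = 130000 / 1.178 ≈ 110000 km².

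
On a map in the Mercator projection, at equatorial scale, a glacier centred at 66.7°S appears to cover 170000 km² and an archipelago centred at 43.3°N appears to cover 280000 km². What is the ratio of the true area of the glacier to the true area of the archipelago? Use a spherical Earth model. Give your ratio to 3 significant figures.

0.179

Mercator's areal exaggeration is sec²φ; hence true area = (apparent area) · cos²φ.
True area of glacier: 170000 × cos²(66.7°) = 170000 × 0.1565 = 26600 km².
True area of archipelago: 280000 × cos²(43.3°) = 280000 × 0.5297 = 148300 km².
Ratio = 26600 / 148300 ≈ 0.179.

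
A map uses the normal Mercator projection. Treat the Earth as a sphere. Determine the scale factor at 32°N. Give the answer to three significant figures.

1.18

The Mercator projection is conformal; its linear scale factor is the same in every direction and equals sec φ = 1/cos φ.
k = 1/cos 32° = 1/0.8480 = 1.179.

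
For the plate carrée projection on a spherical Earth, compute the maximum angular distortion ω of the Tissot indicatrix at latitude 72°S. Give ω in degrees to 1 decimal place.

For the equirectangular projection with φ₀ = 0 (plate carrée), h = 1 along meridians and k = sec φ along parallels.
At 72°: h = 1.000, k = 3.236; principal scales a = 3.236, b = 1.000.
sin(ω/2) = (a − b)/(a + b) = 2.236/4.236 = 0.5279, so ω = 2 arcsin(0.5279) ≈ 63.7°.

63.7°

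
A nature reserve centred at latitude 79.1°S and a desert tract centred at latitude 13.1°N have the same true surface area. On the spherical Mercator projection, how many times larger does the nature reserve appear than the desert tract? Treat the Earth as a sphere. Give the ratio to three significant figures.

On Mercator, area is exaggerated by sec²φ = 1/cos²φ.
At 79.1°: sec²(79.1°) = 1/0.1891² = 27.97.
At 13.1°: sec²(13.1°) = 1/0.9740² = 1.054.
Ratio = 27.97/1.054 = cos²(13.1°)/cos²(79.1°) ≈ 26.5.

26.5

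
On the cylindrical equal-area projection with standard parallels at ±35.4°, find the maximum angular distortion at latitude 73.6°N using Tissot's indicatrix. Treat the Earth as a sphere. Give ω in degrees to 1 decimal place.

Cylindrical equal-area (φ₀ = 35.4°): h = cos φ / cos 35.4° along meridians, k = cos 35.4° / cos φ along parallels; h·k = 1.
At 73.6°: h = 0.3464, k = 2.887; principal scales a = 2.887, b = 0.3464.
sin(ω/2) = (a − b)/(a + b) = 2.541/3.233 = 0.7858, so ω = 2 arcsin(0.7858) ≈ 103.6°.

103.6°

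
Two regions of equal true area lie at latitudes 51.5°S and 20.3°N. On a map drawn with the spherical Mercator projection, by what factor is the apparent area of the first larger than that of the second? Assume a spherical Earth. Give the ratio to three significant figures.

2.27

Mercator is conformal with k = sec φ, so areal scale = k² = sec²φ.
At 51.5°: sec²(51.5°) = 1/0.6225² = 2.580.
At 20.3°: sec²(20.3°) = 1/0.9379² = 1.137.
Ratio = 2.580/1.137 = cos²(20.3°)/cos²(51.5°) ≈ 2.27.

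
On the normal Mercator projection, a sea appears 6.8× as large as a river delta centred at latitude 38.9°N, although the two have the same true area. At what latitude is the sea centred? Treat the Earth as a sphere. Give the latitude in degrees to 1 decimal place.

For equal true areas on Mercator, apparent areas scale as sec²φ, so the ratio is cos²φ₂ / cos²φ₁.
cos²φ₂ / cos²φ₁ = 6.8  ⇒  cos φ₁ = cos 38.9° / √6.8 = 0.7782/2.608 = 0.2984.
φ₁ = arccos(0.2984) ≈ 72.6°.

72.6°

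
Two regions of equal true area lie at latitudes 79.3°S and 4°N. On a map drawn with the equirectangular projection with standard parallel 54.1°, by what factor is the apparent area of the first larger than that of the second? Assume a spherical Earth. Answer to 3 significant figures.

In the equirectangular projection with standard parallel φ₀ = 54.1° (x = Rλ cos φ₀, y = Rφ), meridians are true-scale (h = 1) and the parallel scale is k = cos φ₀ / cos φ.
Areal scale at 79.3°: h·k = 1.000 × 3.158 = 3.158.
Areal scale at 4°: h·k = 1.000 × 0.5878 = 0.5878.
Ratio = 3.158/0.5878 ≈ 5.37.

5.37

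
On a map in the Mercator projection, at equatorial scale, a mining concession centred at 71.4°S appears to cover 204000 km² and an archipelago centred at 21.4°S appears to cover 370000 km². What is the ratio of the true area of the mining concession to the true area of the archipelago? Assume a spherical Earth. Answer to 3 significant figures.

0.0647

Since Mercator area scale is 1/cos²φ, the true area equals the apparent area multiplied by cos²φ.
True area of mining concession: 204000 × cos²(71.4°) = 204000 × 0.1017 = 20750 km².
True area of archipelago: 370000 × cos²(21.4°) = 370000 × 0.8669 = 320700 km².
Ratio = 20750 / 320700 ≈ 0.0647.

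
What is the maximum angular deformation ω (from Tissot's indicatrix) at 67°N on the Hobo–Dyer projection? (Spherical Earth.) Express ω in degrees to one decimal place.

75.1°

The Hobo–Dyer projection is cylindrical equal-area with φ₀ = 37.5°. For cylindrical equal-area with standard parallel φ₀, h = cos φ / cos φ₀ and k = cos φ₀ / cos φ, so h·k = 1.
At 67°: h = 0.4925, k = 2.030; principal scales a = 2.030, b = 0.4925.
sin(ω/2) = (a − b)/(a + b) = 1.538/2.523 = 0.6096, so ω = 2 arcsin(0.6096) ≈ 75.1°.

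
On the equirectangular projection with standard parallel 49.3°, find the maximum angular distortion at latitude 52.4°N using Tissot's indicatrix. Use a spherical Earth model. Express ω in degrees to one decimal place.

In the equirectangular projection with standard parallel φ₀ = 49.3° (x = Rλ cos φ₀, y = Rφ), meridians are true-scale (h = 1) and the parallel scale is k = cos φ₀ / cos φ.
At 52.4°: h = 1.000, k = 1.069; principal scales a = 1.069, b = 1.000.
sin(ω/2) = (a − b)/(a + b) = 0.06876/2.069 = 0.03324, so ω = 2 arcsin(0.03324) ≈ 3.8°.

3.8°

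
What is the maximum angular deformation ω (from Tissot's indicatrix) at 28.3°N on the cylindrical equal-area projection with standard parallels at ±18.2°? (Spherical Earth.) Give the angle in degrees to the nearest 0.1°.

8.7°

For cylindrical equal-area with standard parallel φ₀, h = cos φ / cos φ₀ and k = cos φ₀ / cos φ, so h·k = 1.
At 28.3°: h = 0.9268, k = 1.079; principal scales a = 1.079, b = 0.9268.
sin(ω/2) = (a − b)/(a + b) = 0.1521/2.006 = 0.07582, so ω = 2 arcsin(0.07582) ≈ 8.7°.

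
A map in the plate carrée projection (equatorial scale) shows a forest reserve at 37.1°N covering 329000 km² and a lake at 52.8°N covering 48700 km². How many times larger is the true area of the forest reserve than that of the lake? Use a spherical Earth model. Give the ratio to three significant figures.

8.91

Plate carrée has h = 1 and k = sec φ, giving areal scale sec φ; true area = (apparent area) · cos φ.
True area of forest reserve: 329000 × cos(37.1°) = 329000 × 0.7976 = 262400 km².
True area of lake: 48700 × cos(52.8°) = 48700 × 0.6046 = 29440 km².
Ratio = 262400 / 29440 ≈ 8.91.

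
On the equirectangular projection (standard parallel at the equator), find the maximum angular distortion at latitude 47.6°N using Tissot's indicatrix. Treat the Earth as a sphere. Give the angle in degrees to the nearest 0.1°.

22.4°

Plate carrée maps x = Rλ, y = Rφ. The meridian scale is h = 1 and the parallel scale is k = 1/cos φ = sec φ.
At 47.6°: h = 1.000, k = 1.483; principal scales a = 1.483, b = 1.000.
sin(ω/2) = (a − b)/(a + b) = 0.4830/2.483 = 0.1945, so ω = 2 arcsin(0.1945) ≈ 22.4°.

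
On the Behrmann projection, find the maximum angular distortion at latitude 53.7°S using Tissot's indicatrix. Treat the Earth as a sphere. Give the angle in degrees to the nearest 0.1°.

42.6°

The Behrmann projection is cylindrical equal-area with φ₀ = 30°. Cylindrical equal-area (φ₀ = 30°): h = cos φ / cos 30° along meridians, k = cos 30° / cos φ along parallels; h·k = 1.
At 53.7°: h = 0.6836, k = 1.463; principal scales a = 1.463, b = 0.6836.
sin(ω/2) = (a − b)/(a + b) = 0.7793/2.146 = 0.3630, so ω = 2 arcsin(0.3630) ≈ 42.6°.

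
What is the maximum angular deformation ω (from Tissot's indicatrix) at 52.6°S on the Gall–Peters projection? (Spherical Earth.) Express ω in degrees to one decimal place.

The Gall–Peters projection is cylindrical equal-area with φ₀ = 45°. For cylindrical equal-area with standard parallel φ₀, h = cos φ / cos φ₀ and k = cos φ₀ / cos φ, so h·k = 1.
At 52.6°: h = 0.8590, k = 1.164; principal scales a = 1.164, b = 0.8590.
sin(ω/2) = (a − b)/(a + b) = 0.3052/2.023 = 0.1509, so ω = 2 arcsin(0.1509) ≈ 17.4°.

17.4°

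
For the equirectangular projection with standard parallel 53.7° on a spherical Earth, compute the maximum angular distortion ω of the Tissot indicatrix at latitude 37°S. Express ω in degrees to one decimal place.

17.1°

In the equirectangular projection with standard parallel φ₀ = 53.7° (x = Rλ cos φ₀, y = Rφ), meridians are true-scale (h = 1) and the parallel scale is k = cos φ₀ / cos φ.
At 37°: h = 1.000, k = 0.7413; principal scales a = 1.000, b = 0.7413.
sin(ω/2) = (a − b)/(a + b) = 0.2587/1.741 = 0.1486, so ω = 2 arcsin(0.1486) ≈ 17.1°.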